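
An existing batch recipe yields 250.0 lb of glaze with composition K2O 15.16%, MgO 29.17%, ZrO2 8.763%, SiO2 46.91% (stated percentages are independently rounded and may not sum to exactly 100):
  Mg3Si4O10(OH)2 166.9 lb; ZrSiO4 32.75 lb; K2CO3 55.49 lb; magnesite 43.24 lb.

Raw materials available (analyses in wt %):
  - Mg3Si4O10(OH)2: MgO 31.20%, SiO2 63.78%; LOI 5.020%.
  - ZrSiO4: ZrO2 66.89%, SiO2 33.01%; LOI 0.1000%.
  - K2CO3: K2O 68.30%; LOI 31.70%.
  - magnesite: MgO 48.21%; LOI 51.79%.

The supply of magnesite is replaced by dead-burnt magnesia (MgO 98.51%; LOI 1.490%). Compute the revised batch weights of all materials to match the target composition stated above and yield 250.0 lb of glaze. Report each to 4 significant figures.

Intermediates are shown, rounded to 4 significant digits, alongside each step; all internal work maintains exact precision through the solve. Each reported figure is rounded exactly once; the derived quantities (the totals, the four compositions, yield, glass mass, ignition loss) are carried from the batch weights at 250.0 lb of glass in full precision, as they appear in the problem or answer text.
Oxide mass targets, per 250.0 lb glaze:
  K2O: 15.16% × 250.0 = 37.90 lb
  MgO: 29.17% × 250.0 = 72.92 lb
  ZrO2: 8.763% × 250.0 = 21.91 lb
  SiO2: 46.91% × 250.0 = 117.3 lb
Sums-versus-targets review given the weights on record, on the stated basis (oxide sums agree with the targets given rounding of the digits):
  K2O: 55.49·0.6830 = 37.90 lb (target 37.90 lb)
  MgO: 166.9·0.3120 + 21.16·0.9851 = 72.92 lb (target 72.92 lb)
  ZrO2: 32.75·0.6689 = 21.91 lb (target 21.91 lb)
  SiO2: 166.9·0.6378 + 32.75·0.3301 = 117.3 lb (target 117.3 lb)
Glass mass check: batch Σ − ignition loss = 250.0 lb (the targets, summed, come to 250.0 lb; basis as stated: 250.0 lb — a pure rounding effect).
Total batch = Σ batch = 276.3 lb; LOI loss = Σ batch·LOI = 26.32 lb; yield, glass over the total, = 90.48%.

Revised batch per 250.0 lb glaze:
  Mg3Si4O10(OH)2: 166.9 lb
  ZrSiO4: 32.75 lb
  K2CO3: 55.49 lb
  dead-burnt magnesia: 21.16 lb
Total batch = 276.3 lb; LOI loss = 26.32 lb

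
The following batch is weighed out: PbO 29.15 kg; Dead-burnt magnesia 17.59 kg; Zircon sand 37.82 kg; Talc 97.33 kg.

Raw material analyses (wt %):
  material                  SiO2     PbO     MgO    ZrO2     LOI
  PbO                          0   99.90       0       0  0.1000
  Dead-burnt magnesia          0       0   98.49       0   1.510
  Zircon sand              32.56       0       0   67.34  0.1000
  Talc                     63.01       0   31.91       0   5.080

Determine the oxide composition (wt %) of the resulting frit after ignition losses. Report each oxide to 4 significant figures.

In-progress results are displayed with 4-significant-figure rounding within the worked lines. All internal work carries exact precision through every step. A single rounding produces each reported number; all derived quantities are re-derived at exact precision (glass mass, yield, four oxide percentages, ignition loss, totals) using the weight values on 176.6 kg of glass as set out in problem or answer.
Mass of each oxide from the mix:
  SiO2: 37.82·0.3256 + 97.33·0.6301 = 73.64 kg
  PbO: 29.15·0.9990 = 29.12 kg
  MgO: 17.59·0.9849 + 97.33·0.3191 = 48.38 kg
  ZrO2: 37.82·0.6734 = 25.47 kg
LOI: 29.15·0.001000 + 17.59·0.01510 + 37.82·0.001000 + 97.33·0.05080 = 5.277 kg
The glass mass, total less LOI, = 181.9 − 5.277 = 176.6 kg (matching Σ of the oxides)
percent share: oxide ÷ glass, ×100

Glass mass = 176.6 kg (batch 181.9 − LOI 5.277).
Composition: SiO2 41.70%, PbO 16.49%, MgO 27.39%, ZrO2 14.42%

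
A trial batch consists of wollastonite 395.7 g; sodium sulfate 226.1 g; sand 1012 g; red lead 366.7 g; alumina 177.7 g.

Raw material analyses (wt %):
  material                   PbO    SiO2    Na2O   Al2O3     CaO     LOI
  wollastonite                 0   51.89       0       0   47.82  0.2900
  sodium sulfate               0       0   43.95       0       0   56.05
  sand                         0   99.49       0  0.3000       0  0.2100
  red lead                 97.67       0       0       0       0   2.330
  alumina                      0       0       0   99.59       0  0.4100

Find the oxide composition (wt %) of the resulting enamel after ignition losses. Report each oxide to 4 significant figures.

All arithmetic carries full precision all the way through — in-progress results appear rounded to four significant figures alongside each step. Each reported figure is rounded exactly once. Derived quantities, including yield, five oxide percentages, totals, ignition loss, net glass mass, are rebuilt starting from the weights per 2039 g of glass at full float precision as written in either problem or answer.
Oxide-by-oxide delivered mass:
  PbO: 366.7·0.9767 = 358.2 g
  SiO2: 395.7·0.5189 + 1012·0.9949 = 1212 g
  Na2O: 226.1·0.4395 = 99.37 g
  Al2O3: 1012·0.003000 + 177.7·0.9959 = 180.0 g
  CaO: 395.7·0.4782 = 189.2 g
LOI: 395.7·0.002900 + 226.1·0.5605 + 1012·0.002100 + 366.7·0.02330 + 177.7·0.004100 = 139.3 g
The glass mass, total less LOI, = 2178 − 139.3 = 2039 g (consistent with Σ oxide mass)
wt %: oxide over glass, times 100

Glass mass = 2039 g (batch 2178 − LOI 139.3).
Composition: PbO 17.57%, SiO2 59.45%, Na2O 4.874%, Al2O3 8.829%, CaO 9.281%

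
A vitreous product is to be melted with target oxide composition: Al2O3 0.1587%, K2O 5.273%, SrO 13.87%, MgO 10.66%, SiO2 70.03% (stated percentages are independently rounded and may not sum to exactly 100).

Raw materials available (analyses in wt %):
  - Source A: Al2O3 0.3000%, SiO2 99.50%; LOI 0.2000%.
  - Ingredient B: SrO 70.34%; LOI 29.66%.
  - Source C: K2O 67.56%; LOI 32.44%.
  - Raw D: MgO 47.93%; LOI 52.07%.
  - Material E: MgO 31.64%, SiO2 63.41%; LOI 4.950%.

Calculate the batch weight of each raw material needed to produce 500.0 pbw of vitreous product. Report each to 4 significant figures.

Batch per 500.0 pbw vitreous product:
  Source A: 264.5 pbw
  Ingredient B: 98.59 pbw
  Source C: 39.02 pbw
  Raw D: 20.66 pbw
  Material E: 137.2 pbw
Total batch = 560.0 pbw; LOI loss = 59.98 pbw; yield = 89.29%

Each numeric step carries full precision in every operation — values along the way are shown (rounded to 4 significant digits) when written out. Every reported number sees exactly one rounding. The derived quantities (net glass mass, ignition loss, yield, totals, five oxide percentages) are rebuilt starting from the weights at 500.0 pbw of glass at exact precision, as written in the problem or answer text.
Target oxide masses per 500.0 pbw vitreous product:
  Al2O3: 0.1587% × 500.0 = 0.7935 pbw
  K2O: 5.273% × 500.0 = 26.36 pbw
  SrO: 13.87% × 500.0 = 69.35 pbw
  MgO: 10.66% × 500.0 = 53.30 pbw
  SiO2: 70.03% × 500.0 = 350.2 pbw
Oxide-by-oxide audit using the reported weights, at the basis given (sums match the target masses up to rounding of the answer):
  Al2O3: 264.5·0.003000 = 0.7935 pbw (target 0.7935 pbw)
  K2O: 39.02·0.6756 = 26.36 pbw (target 26.36 pbw)
  SrO: 98.59·0.7034 = 69.35 pbw (target 69.35 pbw)
  MgO: 20.66·0.4793 + 137.2·0.3164 = 53.31 pbw (target 53.30 pbw)
  SiO2: 264.5·0.9950 + 137.2·0.6341 = 350.2 pbw (target 350.2 pbw)
Glass-mass sanity pass: batch Σ − ignition loss = 500.0 pbw (targets for the oxides total 500.0 pbw; against the stated basis, 500.0 pbw — gaps are rounding artifacts).
Whole-batch sum: Σ batch = 560.0 pbw; ignition loss, Σ(batch × LOI) = 59.98 pbw; as yield: glass ÷ batch → 89.29%.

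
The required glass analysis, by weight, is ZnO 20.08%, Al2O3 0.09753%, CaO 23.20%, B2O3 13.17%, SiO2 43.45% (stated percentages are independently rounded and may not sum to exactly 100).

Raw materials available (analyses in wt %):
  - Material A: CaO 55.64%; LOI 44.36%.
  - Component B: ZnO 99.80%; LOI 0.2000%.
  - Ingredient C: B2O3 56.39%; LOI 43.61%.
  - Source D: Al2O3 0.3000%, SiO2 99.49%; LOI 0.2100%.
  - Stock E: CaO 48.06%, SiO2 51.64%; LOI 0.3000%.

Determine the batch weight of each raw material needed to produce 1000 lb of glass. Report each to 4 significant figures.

The intermediate values are printed rounded off to 4 significant figures when written out; every computation runs at full precision all the way through. Exactly one rounding lands on each reported number; the derived quantities (the totals, ignition loss, net glass mass, the five compositions, the yield) are rebuilt from the weighed amounts on 1000 lb of glass in exact precision as set out in question or answer.
Per-oxide target masses for 1000 lb glass:
  ZnO: 20.08% × 1000 = 200.8 lb
  Al2O3: 0.09753% × 1000 = 0.9753 lb
  CaO: 23.20% × 1000 = 232.0 lb
  B2O3: 13.17% × 1000 = 131.7 lb
  SiO2: 43.45% × 1000 = 434.5 lb
Verifying the oxide balance per the reported batch figures, for the quoted basis mass (target by target, the sums agree once rounding is allowed for):
  ZnO: 201.2·0.9980 = 200.8 lb (target 200.8 lb)
  Al2O3: 325.1·0.003000 = 0.9753 lb (target 0.9753 lb)
  CaO: 231.2·0.5564 + 215.1·0.4806 = 232.0 lb (target 232.0 lb)
  B2O3: 233.6·0.5639 = 131.7 lb (target 131.7 lb)
  SiO2: 325.1·0.9949 + 215.1·0.5164 = 434.5 lb (target 434.5 lb)
The glass-mass cross-check: batch Σ − ignition loss = 1000 lb (targets for the oxides total 1000 lb; against the stated basis, 1000 lb — deltas are rounding alone).
Summing the batch: Σ batch = 1206 lb; LOI removed, Σ of batch·LOI: 206.2 lb; yield, glass over the total, = 82.91%.

Batch per 1000 lb glass:
  Material A: 231.2 lb
  Component B: 201.2 lb
  Ingredient C: 233.6 lb
  Source D: 325.1 lb
  Stock E: 215.1 lb
Total batch = 1206 lb; LOI loss = 206.2 lb; yield = 82.91%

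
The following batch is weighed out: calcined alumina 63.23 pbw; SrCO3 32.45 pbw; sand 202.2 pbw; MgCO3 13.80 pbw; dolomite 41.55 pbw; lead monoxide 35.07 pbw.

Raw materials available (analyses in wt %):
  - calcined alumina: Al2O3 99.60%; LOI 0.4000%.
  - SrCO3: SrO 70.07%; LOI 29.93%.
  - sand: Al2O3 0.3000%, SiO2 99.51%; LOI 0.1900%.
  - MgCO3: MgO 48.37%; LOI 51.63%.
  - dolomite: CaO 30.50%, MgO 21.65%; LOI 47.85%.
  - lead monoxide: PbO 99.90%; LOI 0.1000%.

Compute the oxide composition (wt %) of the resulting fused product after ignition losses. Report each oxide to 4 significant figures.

Glass mass = 350.9 pbw (batch 388.3 − LOI 37.39).
Composition: PbO 9.984%, Al2O3 18.12%, SiO2 57.34%, CaO 3.611%, MgO 4.466%, SrO 6.480%

Working values are displayed, with 4-significant-digit rounding, in the printout. All arithmetic runs at exact precision at each step — exactly one rounding lands on every reported value; derived quantities, which include the totals, the yield, glass mass, ignition loss, the six compositions, are carried at full float precision, exactly as printed in the problem or the answer, from the weighed amounts at 350.9 pbw of glass.
Delivered oxide masses:
  PbO: 35.07·0.9990 = 35.03 pbw
  Al2O3: 63.23·0.9960 + 202.2·0.003000 = 63.58 pbw
  SiO2: 202.2·0.9951 = 201.2 pbw
  CaO: 41.55·0.3050 = 12.67 pbw
  MgO: 13.80·0.4837 + 41.55·0.2165 = 15.67 pbw
  SrO: 32.45·0.7007 = 22.74 pbw
LOI: 63.23·0.004000 + 32.45·0.2993 + 202.2·0.001900 + 13.80·0.5163 + 41.55·0.4785 + 35.07·0.001000 = 37.39 pbw
Glass mass = batch − LOI = 388.3 − 37.39 = 350.9 pbw (= the summed oxide contributions)
wt % = 100 × oxide mass / glass mass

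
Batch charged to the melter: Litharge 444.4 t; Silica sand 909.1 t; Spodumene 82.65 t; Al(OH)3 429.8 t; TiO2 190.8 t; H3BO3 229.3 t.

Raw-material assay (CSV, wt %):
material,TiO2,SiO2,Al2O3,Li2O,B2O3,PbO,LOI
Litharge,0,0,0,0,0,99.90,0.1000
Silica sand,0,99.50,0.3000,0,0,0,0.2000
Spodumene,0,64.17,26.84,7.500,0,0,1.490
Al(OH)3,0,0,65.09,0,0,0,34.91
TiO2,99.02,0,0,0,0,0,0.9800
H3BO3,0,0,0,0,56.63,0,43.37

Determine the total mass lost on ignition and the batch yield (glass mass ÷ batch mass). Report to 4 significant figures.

LOI loss = 254.9 t; glass = 2031 t; yield = 88.85%

All internal work maintains full float precision from start to finish — mid-chain values are printed rounded off to 4 significant figures across the worked steps — each reported number takes exactly one rounding; derived quantities (the six compositions, totals, net glass mass, LOI, yield) are rebuilt starting from the weights for 2031 t of glass in exact precision as given in problem or answer.
Each material's LOI contribution:
  Litharge: 444.4 × 0.001000 = 0.4444 t
  Silica sand: 909.1 × 0.002000 = 1.818 t
  Spodumene: 82.65 × 0.01490 = 1.231 t
  Al(OH)3: 429.8 × 0.3491 = 150.0 t
  TiO2: 190.8 × 0.009800 = 1.870 t
  H3BO3: 229.3 × 0.4337 = 99.45 t
Total LOI = 254.9 t
Glass = batch − LOI = 2286 − 254.9 = 2031 t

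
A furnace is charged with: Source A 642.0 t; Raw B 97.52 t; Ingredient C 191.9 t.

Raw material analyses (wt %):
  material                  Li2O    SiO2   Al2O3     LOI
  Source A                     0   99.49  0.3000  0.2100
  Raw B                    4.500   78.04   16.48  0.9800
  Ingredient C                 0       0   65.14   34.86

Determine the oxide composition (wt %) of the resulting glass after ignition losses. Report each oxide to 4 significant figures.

Glass mass = 862.2 t (batch 931.4 − LOI 69.20).
Composition: Li2O 0.5090%, SiO2 82.91%, Al2O3 16.59%

Rounding to 4 significant digits applies to each in-between result as printed. Every computation maintains full float precision in all steps; each reported figure carries a single rounding — the derived quantities are computed at exact precision (yield, the three compositions, glass mass, the totals, LOI) from the weighed amounts at 862.2 t of glass, as written in the question or the answer.
Per-oxide mass from batch:
  Li2O: 97.52·0.04500 = 4.388 t
  SiO2: 642.0·0.9949 + 97.52·0.7804 = 714.8 t
  Al2O3: 642.0·0.003000 + 97.52·0.1648 + 191.9·0.6514 = 143.0 t
LOI: 642.0·0.002100 + 97.52·0.009800 + 191.9·0.3486 = 69.20 t
batch − LOI leaves glass = 931.4 − 69.20 = 862.2 t (= Σ oxide masses)
wt % = 100 × oxide mass / glass mass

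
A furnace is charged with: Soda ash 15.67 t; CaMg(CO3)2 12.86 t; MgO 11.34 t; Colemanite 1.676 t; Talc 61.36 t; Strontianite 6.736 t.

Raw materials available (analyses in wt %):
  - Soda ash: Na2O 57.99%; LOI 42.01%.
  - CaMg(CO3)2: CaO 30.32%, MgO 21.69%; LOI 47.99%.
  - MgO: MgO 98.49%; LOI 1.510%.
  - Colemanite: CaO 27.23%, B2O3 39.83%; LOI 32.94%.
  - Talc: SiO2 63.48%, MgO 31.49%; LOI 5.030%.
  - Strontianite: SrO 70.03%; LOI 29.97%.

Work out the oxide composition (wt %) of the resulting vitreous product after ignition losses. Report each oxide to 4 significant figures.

Glass mass = 91.06 t (batch 109.6 − LOI 18.58).
Composition: CaO 4.783%, SiO2 42.78%, SrO 5.180%, Na2O 9.979%, B2O3 0.7331%, MgO 36.55%

Values along the way are shown, rounded to four significant digits, alongside each step. All arithmetic carries full float precision in all steps. Exactly one rounding goes into every reported result. All derived quantities are re-derived in full float precision (glass mass, six oxide percentages, yield, ignition loss, the totals) using the weight values for 91.06 t of glass exactly as shown in problem or answer.
Oxide masses out of the charge:
  CaO: 12.86·0.3032 + 1.676·0.2723 = 4.356 t
  SiO2: 61.36·0.6348 = 38.95 t
  SrO: 6.736·0.7003 = 4.717 t
  Na2O: 15.67·0.5799 = 9.087 t
  B2O3: 1.676·0.3983 = 0.6676 t
  MgO: 12.86·0.2169 + 11.34·0.9849 + 61.36·0.3149 = 33.28 t
LOI: 15.67·0.4201 + 12.86·0.4799 + 11.34·0.01510 + 1.676·0.3294 + 61.36·0.05030 + 6.736·0.2997 = 18.58 t
The glass mass, total less LOI, = 109.6 − 18.58 = 91.06 t (= the summed oxide contributions)
each oxide over glass, ×100, is wt %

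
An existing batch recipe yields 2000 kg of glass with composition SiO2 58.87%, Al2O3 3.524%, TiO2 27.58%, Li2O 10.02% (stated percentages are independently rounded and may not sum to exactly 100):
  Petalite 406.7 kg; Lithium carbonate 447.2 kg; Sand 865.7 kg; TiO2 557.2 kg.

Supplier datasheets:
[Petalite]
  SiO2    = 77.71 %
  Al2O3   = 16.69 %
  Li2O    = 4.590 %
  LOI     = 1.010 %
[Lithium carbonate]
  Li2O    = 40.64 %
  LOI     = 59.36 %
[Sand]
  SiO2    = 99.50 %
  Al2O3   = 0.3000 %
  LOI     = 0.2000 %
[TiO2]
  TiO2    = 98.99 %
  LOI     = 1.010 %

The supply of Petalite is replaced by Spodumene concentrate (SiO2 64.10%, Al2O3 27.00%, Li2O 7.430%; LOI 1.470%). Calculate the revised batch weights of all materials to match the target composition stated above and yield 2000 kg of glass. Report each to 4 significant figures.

Intermediates are shown, with 4-significant-digit rounding, when written out. Every computation carries exact precision at every stage. Exactly one rounding goes into every reported value — all derived quantities, which include totals, LOI, net glass mass, four oxide percentages, the yield, are carried at full float precision, exactly as printed in problem or answer, from the weighed amounts on 2000 kg of glass.
Per-oxide target masses for 2000 kg glass:
  SiO2: 58.87% × 2000 = 1177 kg
  Al2O3: 3.524% × 2000 = 70.48 kg
  TiO2: 27.58% × 2000 = 551.6 kg
  Li2O: 10.02% × 2000 = 200.4 kg
A balance pass over the oxides, on the weights just shown, relative to the basis at hand (delivered sums recover each target once rounding is allowed for):
  SiO2: 249.7·0.6410 + 1022·0.9950 = 1177 kg (target 1177 kg)
  Al2O3: 249.7·0.2700 + 1022·0.003000 = 70.48 kg (target 70.48 kg)
  TiO2: 557.2·0.9899 = 551.6 kg (target 551.6 kg)
  Li2O: 249.7·0.07430 + 447.5·0.4064 = 200.4 kg (target 200.4 kg)
Glass mass check: Σ batch − LOI loss = 1999 kg (the targets, summed, come to 2000 kg; with the basis standing at 2000 kg — a pure rounding effect).
Total batch = Σ batch = 2276 kg; LOI removed, Σ of batch·LOI: 277.0 kg; glass ÷ batch gives a yield of 87.83%.

Revised batch per 2000 kg glass:
  Spodumene concentrate: 249.7 kg
  Lithium carbonate: 447.5 kg
  Sand: 1022 kg
  TiO2: 557.2 kg
Total batch = 2276 kg; LOI loss = 277.0 kg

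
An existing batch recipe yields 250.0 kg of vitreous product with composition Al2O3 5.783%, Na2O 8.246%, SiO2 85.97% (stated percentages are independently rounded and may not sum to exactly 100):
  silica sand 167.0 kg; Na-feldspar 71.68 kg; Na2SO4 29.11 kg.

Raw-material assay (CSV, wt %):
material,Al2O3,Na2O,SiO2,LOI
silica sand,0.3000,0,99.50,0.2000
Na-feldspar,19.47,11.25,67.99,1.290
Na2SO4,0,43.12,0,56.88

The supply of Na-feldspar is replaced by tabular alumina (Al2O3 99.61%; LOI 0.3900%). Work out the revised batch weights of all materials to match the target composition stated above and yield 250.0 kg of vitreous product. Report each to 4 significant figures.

In-progress results appear (rounded to 4 significant digits) across the worked steps — the whole derivation maintains exact precision throughout — each reported figure includes exactly one rounding — the derived quantities, which include three oxide percentages, totals, LOI, the yield, glass mass, are rebuilt in full precision, as set out in problem or answer, using the weight values per 250.0 kg of glass.
Oxide mass targets, per 250.0 kg vitreous product:
  Al2O3: 5.783% × 250.0 = 14.46 kg
  Na2O: 8.246% × 250.0 = 20.62 kg
  SiO2: 85.97% × 250.0 = 214.9 kg
Balance tally, oxide-wise, on the weights just shown, on the stated basis (sum by sum, the targets are met net of answer rounding effects):
  Al2O3: 216.0·0.003000 + 13.86·0.9961 = 14.45 kg (target 14.46 kg)
  Na2O: 47.81·0.4312 = 20.62 kg (target 20.62 kg)
  SiO2: 216.0·0.9950 = 214.9 kg (target 214.9 kg)
Glass-mass sanity pass: batch total minus LOI = 250.0 kg (the targets, summed, come to 250.0 kg; with the basis standing at 250.0 kg — gaps are rounding artifacts).
Total batch = Σ batch = 277.7 kg; Σ batch·LOI gives LOI loss = 27.68 kg; the yield ratio, glass ÷ batch: 90.03%.

Revised batch per 250.0 kg vitreous product:
  silica sand: 216.0 kg
  tabular alumina: 13.86 kg
  Na2SO4: 47.81 kg
Total batch = 277.7 kg; LOI loss = 27.68 kg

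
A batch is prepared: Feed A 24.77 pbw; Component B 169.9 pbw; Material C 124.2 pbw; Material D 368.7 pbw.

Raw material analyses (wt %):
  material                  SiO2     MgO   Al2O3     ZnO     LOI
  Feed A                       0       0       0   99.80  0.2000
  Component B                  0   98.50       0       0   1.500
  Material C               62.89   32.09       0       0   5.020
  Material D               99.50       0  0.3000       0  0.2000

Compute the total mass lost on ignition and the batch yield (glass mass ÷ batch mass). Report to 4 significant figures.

The working math carries full float precision through the solve. Working values are shown rounded off to 4 significant figures at each printed step; every reported figure receives exactly one rounding — the derived quantities are carried starting from the weights for 678.0 pbw of glass at exact precision (the totals, the yield, ignition loss, the four compositions, glass mass), exactly as shown in question or answer.
Each material's LOI contribution:
  Feed A: 24.77 × 0.002000 = 0.04954 pbw
  Component B: 169.9 × 0.01500 = 2.549 pbw
  Material C: 124.2 × 0.05020 = 6.235 pbw
  Material D: 368.7 × 0.002000 = 0.7374 pbw
Total LOI = 9.570 pbw
Glass = batch − LOI = 687.6 − 9.570 = 678.0 pbw

LOI loss = 9.570 pbw; glass = 678.0 pbw; yield = 98.61%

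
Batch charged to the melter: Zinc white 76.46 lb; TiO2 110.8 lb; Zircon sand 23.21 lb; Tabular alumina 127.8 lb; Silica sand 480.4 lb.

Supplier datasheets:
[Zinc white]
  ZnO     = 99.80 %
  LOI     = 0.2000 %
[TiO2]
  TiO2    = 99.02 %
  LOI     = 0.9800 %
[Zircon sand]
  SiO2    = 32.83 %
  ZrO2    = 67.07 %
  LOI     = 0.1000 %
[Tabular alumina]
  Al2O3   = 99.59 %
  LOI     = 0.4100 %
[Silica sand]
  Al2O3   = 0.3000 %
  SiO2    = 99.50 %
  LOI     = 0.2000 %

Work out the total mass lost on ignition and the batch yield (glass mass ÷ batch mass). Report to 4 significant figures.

Values along the way are rounded to 4 significant figures when displayed. The working math holds exact precision from start to finish; every reported result includes exactly one rounding — all derived quantities are computed in exact precision (glass mass, totals, the five compositions, yield, ignition loss) from the batch weights per 815.9 lb of glass as written in problem or answer.
Material-by-material LOI:
  Zinc white: 76.46 × 0.002000 = 0.1529 lb
  TiO2: 110.8 × 0.009800 = 1.086 lb
  Zircon sand: 23.21 × 0.001000 = 0.02321 lb
  Tabular alumina: 127.8 × 0.004100 = 0.5240 lb
  Silica sand: 480.4 × 0.002000 = 0.9608 lb
Total LOI = 2.747 lb
Glass = batch − LOI = 818.7 − 2.747 = 815.9 lb

LOI loss = 2.747 lb; glass = 815.9 lb; yield = 99.66%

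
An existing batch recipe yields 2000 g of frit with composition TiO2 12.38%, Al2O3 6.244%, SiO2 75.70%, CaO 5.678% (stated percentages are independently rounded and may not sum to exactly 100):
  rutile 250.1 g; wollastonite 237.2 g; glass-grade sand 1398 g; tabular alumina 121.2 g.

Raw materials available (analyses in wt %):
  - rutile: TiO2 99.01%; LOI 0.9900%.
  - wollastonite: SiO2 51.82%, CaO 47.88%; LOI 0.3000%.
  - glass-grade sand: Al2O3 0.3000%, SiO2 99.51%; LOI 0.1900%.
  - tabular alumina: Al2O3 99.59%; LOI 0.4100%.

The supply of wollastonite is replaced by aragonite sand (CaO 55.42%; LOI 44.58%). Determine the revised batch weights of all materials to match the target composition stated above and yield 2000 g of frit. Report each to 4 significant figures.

Full precision is maintained through the solve; values along the way appear, with 4-significant-figure rounding, between the steps; every reported value is rounded a single time. Derived quantities, which include the yield, ignition loss, glass mass, the four compositions, totals, are carried in exact precision, exactly as shown in question or answer, from the batch weights at 2000 g of glass.
Target masses of each oxide per 2000 g frit:
  TiO2: 12.38% × 2000 = 247.6 g
  Al2O3: 6.244% × 2000 = 124.9 g
  SiO2: 75.70% × 2000 = 1514 g
  CaO: 5.678% × 2000 = 113.6 g
Oxide-by-oxide audit on the weights just shown, per the basis as stated (sum by sum, the targets are met modulo rounding of the values):
  TiO2: 250.1·0.9901 = 247.6 g (target 247.6 g)
  Al2O3: 1521·0.003000 + 120.8·0.9959 = 124.9 g (target 124.9 g)
  SiO2: 1521·0.9951 = 1514 g (target 1514 g)
  CaO: 204.9·0.5542 = 113.6 g (target 113.6 g)
Glass-mass closure: batch Σ − ignition loss = 2000 g (targets for the oxides total 2000 g; with the basis standing at 2000 g — rounding explains the deltas).
Summing the batch: Σ batch = 2097 g; LOI removed, Σ of batch·LOI: 97.21 g; yield: glass divided by total = 95.36%.

Revised batch per 2000 g frit:
  rutile: 250.1 g
  aragonite sand: 204.9 g
  glass-grade sand: 1521 g
  tabular alumina: 120.8 g
Total batch = 2097 g; LOI loss = 97.21 g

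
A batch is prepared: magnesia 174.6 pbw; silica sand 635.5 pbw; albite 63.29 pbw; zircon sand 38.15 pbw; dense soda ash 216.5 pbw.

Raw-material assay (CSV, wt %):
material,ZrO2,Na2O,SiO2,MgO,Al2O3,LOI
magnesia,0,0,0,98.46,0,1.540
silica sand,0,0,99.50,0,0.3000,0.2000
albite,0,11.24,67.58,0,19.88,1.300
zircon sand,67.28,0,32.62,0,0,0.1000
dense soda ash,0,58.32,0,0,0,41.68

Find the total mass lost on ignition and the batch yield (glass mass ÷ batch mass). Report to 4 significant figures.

In-progress results are shown rounded to four significant figures in the printout. Every computation holds full precision in all steps. Each reported result undergoes a single rounding — all derived quantities are re-derived using the weight values at 1033 pbw of glass at exact precision (five oxide percentages, glass mass, yield, totals, LOI), as quoted within question or answer.
Loss on ignition, line by line:
  magnesia: 174.6 × 0.01540 = 2.689 pbw
  silica sand: 635.5 × 0.002000 = 1.271 pbw
  albite: 63.29 × 0.01300 = 0.8228 pbw
  zircon sand: 38.15 × 0.001000 = 0.03815 pbw
  dense soda ash: 216.5 × 0.4168 = 90.24 pbw
Total LOI = 95.06 pbw
Glass = batch − LOI = 1128 − 95.06 = 1033 pbw

LOI loss = 95.06 pbw; glass = 1033 pbw; yield = 91.57%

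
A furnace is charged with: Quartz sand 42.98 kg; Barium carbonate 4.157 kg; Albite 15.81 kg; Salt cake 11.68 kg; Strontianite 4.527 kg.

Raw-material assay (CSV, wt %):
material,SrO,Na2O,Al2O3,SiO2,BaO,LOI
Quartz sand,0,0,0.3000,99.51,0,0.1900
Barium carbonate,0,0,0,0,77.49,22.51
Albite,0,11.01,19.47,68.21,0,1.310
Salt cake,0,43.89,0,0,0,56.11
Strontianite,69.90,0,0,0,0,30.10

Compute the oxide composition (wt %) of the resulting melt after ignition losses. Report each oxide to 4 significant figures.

Each numeric step runs at full float precision from start to finish. The intermediate values are printed (rounded to 4 significant digits) within the worked lines; every reported result carries a single rounding; the derived quantities are rebuilt starting from the weights at 70.01 kg of glass at full precision (yield, net glass mass, ignition loss, the five compositions, totals), as they appear in the problem or answer text.
Delivered oxide masses:
  SrO: 4.527·0.6990 = 3.164 kg
  Na2O: 15.81·0.1101 + 11.68·0.4389 = 6.867 kg
  Al2O3: 42.98·0.003000 + 15.81·0.1947 = 3.207 kg
  SiO2: 42.98·0.9951 + 15.81·0.6821 = 53.55 kg
  BaO: 4.157·0.7749 = 3.221 kg
LOI: 42.98·0.001900 + 4.157·0.2251 + 15.81·0.01310 + 11.68·0.5611 + 4.527·0.3010 = 9.141 kg
batch − LOI leaves glass = 79.15 − 9.141 = 70.01 kg (= Σ oxide masses)
percent by weight: oxide/glass ×100

Glass mass = 70.01 kg (batch 79.15 − LOI 9.141).
Composition: SrO 4.520%, Na2O 9.808%, Al2O3 4.581%, SiO2 76.49%, BaO 4.601%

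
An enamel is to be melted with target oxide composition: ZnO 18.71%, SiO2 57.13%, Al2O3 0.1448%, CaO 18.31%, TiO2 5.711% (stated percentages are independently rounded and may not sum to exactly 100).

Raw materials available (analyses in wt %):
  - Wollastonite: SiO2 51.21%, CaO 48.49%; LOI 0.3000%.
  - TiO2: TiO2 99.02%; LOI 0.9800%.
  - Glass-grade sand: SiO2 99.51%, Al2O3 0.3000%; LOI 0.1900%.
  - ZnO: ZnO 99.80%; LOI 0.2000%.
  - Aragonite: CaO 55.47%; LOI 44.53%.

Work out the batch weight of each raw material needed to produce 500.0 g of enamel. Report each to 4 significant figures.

In-progress results are shown (rounded to 4 significant digits) in the printout; each numeric step keeps full precision end to end. Each reported figure includes exactly one rounding; derived quantities, including yield, totals, five oxide percentages, LOI, net glass mass, are rebuilt from the batch weights on 500.0 g of glass at full float precision, as given in the question or the answer.
Oxide mass targets, per 500.0 g enamel:
  ZnO: 18.71% × 500.0 = 93.55 g
  SiO2: 57.13% × 500.0 = 285.6 g
  Al2O3: 0.1448% × 500.0 = 0.7240 g
  CaO: 18.31% × 500.0 = 91.55 g
  TiO2: 5.711% × 500.0 = 28.56 g
A balance pass over the oxides, given the weights on record, for the quoted basis mass (delivered sums recover each target once rounding is allowed for):
  ZnO: 93.74·0.9980 = 93.55 g (target 93.55 g)
  SiO2: 88.85·0.5121 + 241.3·0.9951 = 285.6 g (target 285.6 g)
  Al2O3: 241.3·0.003000 = 0.7239 g (target 0.7240 g)
  CaO: 88.85·0.4849 + 87.38·0.5547 = 91.55 g (target 91.55 g)
  TiO2: 28.84·0.9902 = 28.56 g (target 28.56 g)
Consistency of the glass mass: Σ batch − LOI loss = 500.0 g (summing oxide targets gives 500.0 g; versus the stated basis of 500.0 g — a pure rounding effect).
Batch grand total — Σ batch = 540.1 g; the LOI term Σ batch·LOI equals 40.11 g; yield, glass over the total, = 92.57%.

Batch per 500.0 g enamel:
  Wollastonite: 88.85 g
  TiO2: 28.84 g
  Glass-grade sand: 241.3 g
  ZnO: 93.74 g
  Aragonite: 87.38 g
Total batch = 540.1 g; LOI loss = 40.11 g; yield = 92.57%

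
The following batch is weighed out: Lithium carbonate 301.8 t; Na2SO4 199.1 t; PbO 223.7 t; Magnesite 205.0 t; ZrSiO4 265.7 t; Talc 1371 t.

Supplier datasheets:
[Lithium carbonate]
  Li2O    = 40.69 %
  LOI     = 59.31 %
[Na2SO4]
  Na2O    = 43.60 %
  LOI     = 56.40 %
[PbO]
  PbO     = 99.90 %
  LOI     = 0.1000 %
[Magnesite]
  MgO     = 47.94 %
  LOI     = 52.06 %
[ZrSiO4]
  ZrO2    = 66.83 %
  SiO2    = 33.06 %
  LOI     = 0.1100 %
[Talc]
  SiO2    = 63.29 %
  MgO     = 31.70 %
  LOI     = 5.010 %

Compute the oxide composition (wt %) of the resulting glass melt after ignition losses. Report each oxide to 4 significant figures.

Glass mass = 2099 t (batch 2566 − LOI 467.2).
Composition: Na2O 4.135%, ZrO2 8.459%, SiO2 45.52%, MgO 25.39%, PbO 10.65%, Li2O 5.850%

Every computation maintains full float precision in every operation; working values are shown, rounded to four significant figures, in the working; every reported number is rounded once only; the derived quantities, which include yield, totals, six oxide percentages, glass mass, ignition loss, are computed at full float precision, precisely as stated by either problem or answer, from the batch weights per 2099 t of glass.
Per-oxide mass from batch:
  Na2O: 199.1·0.4360 = 86.81 t
  ZrO2: 265.7·0.6683 = 177.6 t
  SiO2: 265.7·0.3306 + 1371·0.6329 = 955.5 t
  MgO: 205.0·0.4794 + 1371·0.3170 = 532.9 t
  PbO: 223.7·0.9990 = 223.5 t
  Li2O: 301.8·0.4069 = 122.8 t
LOI: 301.8·0.5931 + 199.1·0.5640 + 223.7·0.001000 + 205.0·0.5206 + 265.7·0.001100 + 1371·0.05010 = 467.2 t
Glass = total batch minus LOI = 2566 − 467.2 = 2099 t (= the summed oxide contributions)
percent by weight: oxide/glass ×100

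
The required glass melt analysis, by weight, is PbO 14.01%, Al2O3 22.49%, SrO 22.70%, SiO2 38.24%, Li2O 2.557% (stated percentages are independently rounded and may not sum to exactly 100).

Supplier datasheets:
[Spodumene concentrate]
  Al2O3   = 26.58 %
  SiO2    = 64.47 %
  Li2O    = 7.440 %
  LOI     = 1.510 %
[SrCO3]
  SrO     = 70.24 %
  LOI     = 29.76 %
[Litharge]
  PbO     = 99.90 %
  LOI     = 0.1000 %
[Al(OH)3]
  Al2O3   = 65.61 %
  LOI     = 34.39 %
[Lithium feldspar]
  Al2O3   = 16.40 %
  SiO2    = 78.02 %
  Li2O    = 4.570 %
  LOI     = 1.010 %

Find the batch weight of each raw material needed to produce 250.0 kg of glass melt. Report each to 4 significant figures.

Batch per 250.0 kg glass melt:
  Spodumene concentrate: 21.64 kg
  SrCO3: 80.79 kg
  Litharge: 35.06 kg
  Al(OH)3: 50.77 kg
  Lithium feldspar: 104.7 kg
Total batch = 293.0 kg; LOI loss = 42.92 kg; yield = 85.35%

Working values are displayed (rounded to four significant figures) in the working. The working math holds exact precision end to end; a single rounding produces every reported result. The derived quantities are re-derived at exact precision (the five compositions, glass mass, the yield, totals, LOI) from the batch weights for 250.0 kg of glass exactly as shown in the problem or answer text.
Per-oxide target masses for 250.0 kg glass melt:
  PbO: 14.01% × 250.0 = 35.02 kg
  Al2O3: 22.49% × 250.0 = 56.22 kg
  SrO: 22.70% × 250.0 = 56.75 kg
  SiO2: 38.24% × 250.0 = 95.60 kg
  Li2O: 2.557% × 250.0 = 6.392 kg
A balance pass over the oxides, with the batch weights as given, relative to the basis at hand (sum by sum, the targets are met exact up to rounding of places):
  PbO: 35.06·0.9990 = 35.02 kg (target 35.02 kg)
  Al2O3: 21.64·0.2658 + 50.77·0.6561 + 104.7·0.1640 = 56.23 kg (target 56.22 kg)
  SrO: 80.79·0.7024 = 56.75 kg (target 56.75 kg)
  SiO2: 21.64·0.6447 + 104.7·0.7802 = 95.64 kg (target 95.60 kg)
  Li2O: 21.64·0.07440 + 104.7·0.04570 = 6.395 kg (target 6.392 kg)
Mass balance on the glass: net batch after ignition = 250.0 kg (the Σ of target masses is 250.0 kg; with the basis standing at 250.0 kg — deltas are rounding alone).
Whole-batch sum: Σ batch = 293.0 kg; the LOI term Σ batch·LOI equals 42.92 kg; the yield ratio, glass ÷ batch: 85.35%.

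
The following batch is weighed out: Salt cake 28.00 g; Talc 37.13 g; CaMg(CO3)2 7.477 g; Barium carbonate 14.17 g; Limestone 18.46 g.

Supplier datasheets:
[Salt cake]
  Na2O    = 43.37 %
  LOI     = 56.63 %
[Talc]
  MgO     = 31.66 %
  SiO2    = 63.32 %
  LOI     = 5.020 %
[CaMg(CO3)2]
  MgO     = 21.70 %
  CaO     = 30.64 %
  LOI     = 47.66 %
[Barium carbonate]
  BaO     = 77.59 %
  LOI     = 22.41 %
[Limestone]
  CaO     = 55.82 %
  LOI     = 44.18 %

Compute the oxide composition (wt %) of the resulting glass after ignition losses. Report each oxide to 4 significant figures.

Each numeric step holds exact precision in every operation — the intermediate values appear, rounded to four significant digits, as written. Each reported figure is rounded only once — the derived quantities, which include ignition loss, glass mass, the yield, the five compositions, the totals, are recomputed in full precision, exactly as printed in either problem or answer, from the weighed amounts on 72.62 g of glass.
Mass of each oxide from the mix:
  MgO: 37.13·0.3166 + 7.477·0.2170 = 13.38 g
  BaO: 14.17·0.7759 = 10.99 g
  CaO: 7.477·0.3064 + 18.46·0.5582 = 12.60 g
  Na2O: 28.00·0.4337 = 12.14 g
  SiO2: 37.13·0.6332 = 23.51 g
LOI: 28.00·0.5663 + 37.13·0.05020 + 7.477·0.4766 + 14.17·0.2241 + 18.46·0.4418 = 32.61 g
Glass mass = batch − LOI = 105.2 − 32.61 = 72.62 g (= Σ oxide masses)
wt %: oxide over glass, times 100

Glass mass = 72.62 g (batch 105.2 − LOI 32.61).
Composition: MgO 18.42%, BaO 15.14%, CaO 17.34%, Na2O 16.72%, SiO2 32.37%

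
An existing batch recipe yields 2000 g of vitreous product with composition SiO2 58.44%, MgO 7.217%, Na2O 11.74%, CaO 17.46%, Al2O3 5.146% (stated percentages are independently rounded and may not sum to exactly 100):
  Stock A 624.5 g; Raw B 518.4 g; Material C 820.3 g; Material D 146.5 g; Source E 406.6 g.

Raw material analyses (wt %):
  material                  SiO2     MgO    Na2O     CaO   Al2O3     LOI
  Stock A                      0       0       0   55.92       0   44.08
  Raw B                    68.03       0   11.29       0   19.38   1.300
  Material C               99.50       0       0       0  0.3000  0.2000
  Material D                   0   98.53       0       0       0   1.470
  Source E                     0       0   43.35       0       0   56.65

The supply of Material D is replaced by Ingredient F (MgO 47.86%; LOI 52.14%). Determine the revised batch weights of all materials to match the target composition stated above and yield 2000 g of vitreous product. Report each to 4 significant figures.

Revised batch per 2000 g vitreous product:
  Stock A: 624.5 g
  Raw B: 518.4 g
  Material C: 820.3 g
  Ingredient F: 301.6 g
  Source E: 406.6 g
Total batch = 2671 g; LOI loss = 671.3 g

The whole derivation carries full precision end to end — mid-chain values are shown, rounded to four significant digits, at each printed step; every reported value is rounded only once — all derived quantities are rebuilt in full precision (glass mass, yield, ignition loss, totals, the five compositions) using the weight values at 2000 g of glass as given in the question or the answer.
Target oxide masses per 2000 g vitreous product:
  SiO2: 58.44% × 2000 = 1169 g
  MgO: 7.217% × 2000 = 144.3 g
  Na2O: 11.74% × 2000 = 234.8 g
  CaO: 17.46% × 2000 = 349.2 g
  Al2O3: 5.146% × 2000 = 102.9 g
Per-oxide balance check per the reported batch figures, against the basis in use (every target is met by its sum modulo rounding of the values):
  SiO2: 518.4·0.6803 + 820.3·0.9950 = 1169 g (target 1169 g)
  MgO: 301.6·0.4786 = 144.3 g (target 144.3 g)
  Na2O: 518.4·0.1129 + 406.6·0.4335 = 234.8 g (target 234.8 g)
  CaO: 624.5·0.5592 = 349.2 g (target 349.2 g)
  Al2O3: 518.4·0.1938 + 820.3·0.003000 = 102.9 g (target 102.9 g)
Auditing the glass mass value: batch total minus LOI = 2000 g (the targets, summed, come to 2000 g; basis as stated: 2000 g — differing by rounding only).
Total batch = Σ batch = 2671 g; LOI loss = Σ batch·LOI = 671.3 g; as yield: glass ÷ batch → 74.87%.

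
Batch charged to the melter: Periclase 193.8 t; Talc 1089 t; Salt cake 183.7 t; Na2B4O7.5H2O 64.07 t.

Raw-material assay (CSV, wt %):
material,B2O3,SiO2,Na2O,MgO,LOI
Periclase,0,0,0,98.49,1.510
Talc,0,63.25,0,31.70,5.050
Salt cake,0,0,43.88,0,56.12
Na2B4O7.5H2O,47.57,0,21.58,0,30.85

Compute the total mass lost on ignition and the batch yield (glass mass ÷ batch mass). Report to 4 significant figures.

The intermediate values are printed (rounded to 4 significant digits) across the worked steps; each numeric step keeps exact precision all the way through — each reported result is rounded exactly once — the derived quantities are computed at full precision (four oxide percentages, ignition loss, the yield, the totals, glass mass) using the weight values per 1350 t of glass, precisely as stated by question or answer.
Per-material ignition loss:
  Periclase: 193.8 × 0.01510 = 2.926 t
  Talc: 1089 × 0.05050 = 54.99 t
  Salt cake: 183.7 × 0.5612 = 103.1 t
  Na2B4O7.5H2O: 64.07 × 0.3085 = 19.77 t
Total LOI = 180.8 t
Glass = batch − LOI = 1531 − 180.8 = 1350 t

LOI loss = 180.8 t; glass = 1350 t; yield = 88.19%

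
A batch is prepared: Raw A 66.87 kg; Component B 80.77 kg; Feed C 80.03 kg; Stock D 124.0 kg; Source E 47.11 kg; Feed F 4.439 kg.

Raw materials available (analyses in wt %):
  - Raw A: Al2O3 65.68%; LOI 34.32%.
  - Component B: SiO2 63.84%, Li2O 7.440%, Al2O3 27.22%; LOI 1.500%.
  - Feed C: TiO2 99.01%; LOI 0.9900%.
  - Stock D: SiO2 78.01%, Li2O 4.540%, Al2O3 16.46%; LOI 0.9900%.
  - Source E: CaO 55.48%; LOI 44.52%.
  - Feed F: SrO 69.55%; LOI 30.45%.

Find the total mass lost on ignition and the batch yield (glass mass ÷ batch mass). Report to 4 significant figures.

LOI loss = 48.51 kg; glass = 354.7 kg; yield = 87.97%

The working math keeps full float precision through every step. Values along the way appear (rounded to four significant figures) in the printout. Each reported number is rounded just once; all derived quantities, including totals, LOI, glass mass, the six compositions, the yield, are recomputed from the batch weights per 354.7 kg of glass in full precision as set out in the problem or answer text.
Material-by-material LOI:
  Raw A: 66.87 × 0.3432 = 22.95 kg
  Component B: 80.77 × 0.01500 = 1.212 kg
  Feed C: 80.03 × 0.009900 = 0.7923 kg
  Stock D: 124.0 × 0.009900 = 1.228 kg
  Source E: 47.11 × 0.4452 = 20.97 kg
  Feed F: 4.439 × 0.3045 = 1.352 kg
Total LOI = 48.51 kg
Glass = batch − LOI = 403.2 − 48.51 = 354.7 kg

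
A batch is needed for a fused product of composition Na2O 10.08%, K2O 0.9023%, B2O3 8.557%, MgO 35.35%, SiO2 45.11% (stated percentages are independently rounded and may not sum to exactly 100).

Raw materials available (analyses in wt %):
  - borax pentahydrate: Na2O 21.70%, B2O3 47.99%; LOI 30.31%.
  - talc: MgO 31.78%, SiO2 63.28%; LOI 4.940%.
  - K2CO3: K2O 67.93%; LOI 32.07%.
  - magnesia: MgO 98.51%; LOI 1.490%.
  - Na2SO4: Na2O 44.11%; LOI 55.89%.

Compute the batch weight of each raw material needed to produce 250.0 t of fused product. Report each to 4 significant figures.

Batch per 250.0 t fused product:
  borax pentahydrate: 44.58 t
  talc: 178.2 t
  K2CO3: 3.321 t
  magnesia: 32.22 t
  Na2SO4: 35.20 t
Total batch = 293.5 t; LOI loss = 43.53 t; yield = 85.17%

Working values appear rounded to 4 significant figures in the printout. All arithmetic carries full precision from first step to last. Every reported number sees exactly one rounding — the derived quantities, which include glass mass, LOI, five oxide percentages, totals, the yield, are re-derived at full precision, as they appear in the question or the answer, from the weighed amounts on 250.0 t of glass.
Target oxide masses per 250.0 t fused product:
  Na2O: 10.08% × 250.0 = 25.20 t
  K2O: 0.9023% × 250.0 = 2.256 t
  B2O3: 8.557% × 250.0 = 21.39 t
  MgO: 35.35% × 250.0 = 88.38 t
  SiO2: 45.11% × 250.0 = 112.8 t
Mass-balance tally per oxide on the weights just shown, for the quoted basis mass (sums match the target masses modulo rounding of the values):
  Na2O: 44.58·0.2170 + 35.20·0.4411 = 25.20 t (target 25.20 t)
  K2O: 3.321·0.6793 = 2.256 t (target 2.256 t)
  B2O3: 44.58·0.4799 = 21.39 t (target 21.39 t)
  MgO: 178.2·0.3178 + 32.22·0.9851 = 88.37 t (target 88.38 t)
  SiO2: 178.2·0.6328 = 112.8 t (target 112.8 t)
Glass mass check: batch Σ − ignition loss = 250.0 t (per-oxide target masses sum to 250.0 t; against the stated basis, 250.0 t — gaps are rounding artifacts).
Whole-batch sum: Σ batch = 293.5 t; Σ batch·LOI gives LOI loss = 43.53 t; glass ÷ batch gives a yield of 85.17%.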